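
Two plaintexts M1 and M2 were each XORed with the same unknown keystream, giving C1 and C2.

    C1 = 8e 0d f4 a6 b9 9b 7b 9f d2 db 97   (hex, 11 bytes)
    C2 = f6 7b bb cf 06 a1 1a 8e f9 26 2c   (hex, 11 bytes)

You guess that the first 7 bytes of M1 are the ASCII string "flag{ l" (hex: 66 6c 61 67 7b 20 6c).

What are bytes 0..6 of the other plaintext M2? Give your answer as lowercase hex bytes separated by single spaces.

1e 1a 2e 0e c4 1a 0d

First, C1 ⊕ C2 = (M1 ⊕ K) ⊕ (M2 ⊕ K) = M1 ⊕ M2, so the key drops out. Then M2 = (M1 ⊕ M2) ⊕ M1 over the first 7 bytes.
byte 0: (8e xor f6) xor 66 = 78 xor 66 = 1e
byte 1: (0d xor 7b) xor 6c = 76 xor 6c = 1a
byte 2: (f4 xor bb) xor 61 = 4f xor 61 = 2e
byte 3: (a6 xor cf) xor 67 = 69 xor 67 = 0e
byte 4: (b9 xor 06) xor 7b = bf xor 7b = c4
byte 5: (9b xor a1) xor 20 = 3a xor 20 = 1a
byte 6: (7b xor 1a) xor 6c = 61 xor 6c = 0d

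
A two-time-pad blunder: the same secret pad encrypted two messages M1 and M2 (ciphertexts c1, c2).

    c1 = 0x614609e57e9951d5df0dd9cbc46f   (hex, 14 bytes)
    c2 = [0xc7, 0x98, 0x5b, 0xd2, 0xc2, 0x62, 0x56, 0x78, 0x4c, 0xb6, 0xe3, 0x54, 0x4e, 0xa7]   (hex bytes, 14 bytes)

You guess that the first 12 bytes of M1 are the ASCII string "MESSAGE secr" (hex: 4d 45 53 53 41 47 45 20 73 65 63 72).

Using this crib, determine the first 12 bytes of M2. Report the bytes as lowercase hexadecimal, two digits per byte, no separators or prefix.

First, c1 ⊕ c2 = (M1 ⊕ K) ⊕ (M2 ⊕ K) = M1 ⊕ M2, so the key drops out. Then M2 = (M1 ⊕ M2) ⊕ M1 over the first 12 bytes.
byte 0: (61 XOR c7) XOR 4d = a6 XOR 4d = eb
byte 1: (46 XOR 98) XOR 45 = de XOR 45 = 9b
byte 2: (09 XOR 5b) XOR 53 = 52 XOR 53 = 01
byte 3: (e5 XOR d2) XOR 53 = 37 XOR 53 = 64
byte 4: (7e XOR c2) XOR 41 = bc XOR 41 = fd
byte 5: (99 XOR 62) XOR 47 = fb XOR 47 = bc
byte 6: (51 XOR 56) XOR 45 = 07 XOR 45 = 42
byte 7: (d5 XOR 78) XOR 20 = ad XOR 20 = 8d
byte 8: (df XOR 4c) XOR 73 = 93 XOR 73 = e0
byte 9: (0d XOR b6) XOR 65 = bb XOR 65 = de
byte 10: (d9 XOR e3) XOR 63 = 3a XOR 63 = 59
byte 11: (cb XOR 54) XOR 72 = 9f XOR 72 = ed

eb9b0164fdbc428de0de59ed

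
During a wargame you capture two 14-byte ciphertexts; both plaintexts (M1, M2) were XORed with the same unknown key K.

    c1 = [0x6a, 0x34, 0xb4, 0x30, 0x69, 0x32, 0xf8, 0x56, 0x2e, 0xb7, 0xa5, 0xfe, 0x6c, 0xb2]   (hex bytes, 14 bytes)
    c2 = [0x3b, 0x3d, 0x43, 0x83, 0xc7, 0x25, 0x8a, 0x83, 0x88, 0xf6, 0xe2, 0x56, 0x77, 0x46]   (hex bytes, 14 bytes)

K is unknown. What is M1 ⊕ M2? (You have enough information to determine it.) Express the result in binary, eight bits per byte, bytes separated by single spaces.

c1 ⊕ c2 = (M1 ⊕ K) ⊕ (M2 ⊕ K) = M1 ⊕ M2 — the shared key cancels under XOR.
6a xor 3b = 51
34 xor 3d = 09
b4 xor 43 = f7
30 xor 83 = b3
69 xor c7 = ae
32 xor 25 = 17
f8 xor 8a = 72
56 xor 83 = d5
2e xor 88 = a6
b7 xor f6 = 41
a5 xor e2 = 47
fe xor 56 = a8
6c xor 77 = 1b
b2 xor 46 = f4

01010001 00001001 11110111 10110011 10101110 00010111 01110010 11010101 10100110 01000001 01000111 10101000 00011011 11110100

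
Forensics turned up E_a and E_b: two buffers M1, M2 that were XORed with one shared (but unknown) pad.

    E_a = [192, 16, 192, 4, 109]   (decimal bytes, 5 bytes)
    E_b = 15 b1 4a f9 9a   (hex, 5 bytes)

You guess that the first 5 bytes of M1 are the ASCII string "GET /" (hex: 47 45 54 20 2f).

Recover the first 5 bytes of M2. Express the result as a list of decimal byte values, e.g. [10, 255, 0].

First, E_a ⊕ E_b = (M1 ⊕ K) ⊕ (M2 ⊕ K) = M1 ⊕ M2, so the key drops out. Then M2 = (M1 ⊕ M2) ⊕ M1 over the first 5 bytes.
byte 0: (c0 ^ 15) ^ 47 = d5 ^ 47 = 92
byte 1: (10 ^ b1) ^ 45 = a1 ^ 45 = e4
byte 2: (c0 ^ 4a) ^ 54 = 8a ^ 54 = de
byte 3: (04 ^ f9) ^ 20 = fd ^ 20 = dd
byte 4: (6d ^ 9a) ^ 2f = f7 ^ 2f = d8

[146, 228, 222, 221, 216]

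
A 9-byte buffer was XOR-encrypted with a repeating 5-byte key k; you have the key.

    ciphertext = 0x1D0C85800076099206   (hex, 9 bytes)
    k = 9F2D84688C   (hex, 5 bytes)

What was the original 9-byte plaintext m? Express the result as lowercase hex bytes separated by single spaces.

The 5-byte key repeats, so the effective keystream is 9f 2d 84 68 8c 9f 2d 84 68.
byte 0: 1d ⊕ 9f = 82
byte 1: 0c ⊕ 2d = 21
byte 2: 85 ⊕ 84 = 01
byte 3: 80 ⊕ 68 = e8
byte 4: 00 ⊕ 8c = 8c
byte 5: 76 ⊕ 9f = e9
byte 6: 09 ⊕ 2d = 24
byte 7: 92 ⊕ 84 = 16
byte 8: 06 ⊕ 68 = 6e

82 21 01 e8 8c e9 24 16 6e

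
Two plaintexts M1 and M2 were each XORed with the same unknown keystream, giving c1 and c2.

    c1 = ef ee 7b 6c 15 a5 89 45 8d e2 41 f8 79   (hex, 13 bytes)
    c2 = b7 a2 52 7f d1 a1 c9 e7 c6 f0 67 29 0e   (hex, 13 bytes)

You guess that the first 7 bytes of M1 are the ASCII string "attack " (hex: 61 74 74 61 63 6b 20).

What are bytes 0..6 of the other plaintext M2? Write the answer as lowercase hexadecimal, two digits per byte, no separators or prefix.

First, c1 ⊕ c2 = (M1 ⊕ K) ⊕ (M2 ⊕ K) = M1 ⊕ M2, so the key drops out. Then M2 = (M1 ⊕ M2) ⊕ M1 over the first 7 bytes.
byte 0: (ef XOR b7) XOR 61 = 58 XOR 61 = 39
byte 1: (ee XOR a2) XOR 74 = 4c XOR 74 = 38
byte 2: (7b XOR 52) XOR 74 = 29 XOR 74 = 5d
byte 3: (6c XOR 7f) XOR 61 = 13 XOR 61 = 72
byte 4: (15 XOR d1) XOR 63 = c4 XOR 63 = a7
byte 5: (a5 XOR a1) XOR 6b = 04 XOR 6b = 6f
byte 6: (89 XOR c9) XOR 20 = 40 XOR 20 = 60

39385d72a76f60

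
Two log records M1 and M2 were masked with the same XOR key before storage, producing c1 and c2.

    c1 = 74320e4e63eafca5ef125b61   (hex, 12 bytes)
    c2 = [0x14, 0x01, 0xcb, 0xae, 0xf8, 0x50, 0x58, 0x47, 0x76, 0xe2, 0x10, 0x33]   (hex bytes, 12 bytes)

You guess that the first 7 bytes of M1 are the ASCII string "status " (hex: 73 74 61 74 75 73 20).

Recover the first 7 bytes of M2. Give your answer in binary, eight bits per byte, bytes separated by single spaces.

First, c1 ⊕ c2 = (M1 ⊕ K) ⊕ (M2 ⊕ K) = M1 ⊕ M2, so the key drops out. Then M2 = (M1 ⊕ M2) ⊕ M1 over the first 7 bytes.
byte 0: (74 XOR 14) XOR 73 = 60 XOR 73 = 13
byte 1: (32 XOR 01) XOR 74 = 33 XOR 74 = 47
byte 2: (0e XOR cb) XOR 61 = c5 XOR 61 = a4
byte 3: (4e XOR ae) XOR 74 = e0 XOR 74 = 94
byte 4: (63 XOR f8) XOR 75 = 9b XOR 75 = ee
byte 5: (ea XOR 50) XOR 73 = ba XOR 73 = c9
byte 6: (fc XOR 58) XOR 20 = a4 XOR 20 = 84

00010011 01000111 10100100 10010100 11101110 11001001 10000100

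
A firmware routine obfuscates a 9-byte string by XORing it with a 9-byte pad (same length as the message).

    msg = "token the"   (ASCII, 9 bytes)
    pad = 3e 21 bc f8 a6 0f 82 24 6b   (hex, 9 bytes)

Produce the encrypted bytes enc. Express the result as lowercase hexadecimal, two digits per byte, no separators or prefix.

74 XOR 3e = 4a
6f XOR 21 = 4e
6b XOR bc = d7
65 XOR f8 = 9d
6e XOR a6 = c8
20 XOR 0f = 2f
74 XOR 82 = f6
68 XOR 24 = 4c
65 XOR 6b = 0e

4a4ed79dc82ff64c0e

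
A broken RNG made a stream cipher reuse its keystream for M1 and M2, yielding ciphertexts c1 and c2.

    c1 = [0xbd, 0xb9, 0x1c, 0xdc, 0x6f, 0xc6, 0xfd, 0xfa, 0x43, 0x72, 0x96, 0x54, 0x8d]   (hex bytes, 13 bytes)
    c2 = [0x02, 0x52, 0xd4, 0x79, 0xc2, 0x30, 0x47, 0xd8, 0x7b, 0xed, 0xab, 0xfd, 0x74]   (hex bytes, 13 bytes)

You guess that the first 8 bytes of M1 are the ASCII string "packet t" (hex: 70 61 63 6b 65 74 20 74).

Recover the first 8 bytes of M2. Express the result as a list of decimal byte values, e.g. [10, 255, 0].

[207, 138, 171, 206, 200, 130, 154, 86]

First, c1 ⊕ c2 = (M1 ⊕ K) ⊕ (M2 ⊕ K) = M1 ⊕ M2, so the key drops out. Then M2 = (M1 ⊕ M2) ⊕ M1 over the first 8 bytes.
byte 0: (bd ^ 02) ^ 70 = bf ^ 70 = cf
byte 1: (b9 ^ 52) ^ 61 = eb ^ 61 = 8a
byte 2: (1c ^ d4) ^ 63 = c8 ^ 63 = ab
byte 3: (dc ^ 79) ^ 6b = a5 ^ 6b = ce
byte 4: (6f ^ c2) ^ 65 = ad ^ 65 = c8
byte 5: (c6 ^ 30) ^ 74 = f6 ^ 74 = 82
byte 6: (fd ^ 47) ^ 20 = ba ^ 20 = 9a
byte 7: (fa ^ d8) ^ 74 = 22 ^ 74 = 56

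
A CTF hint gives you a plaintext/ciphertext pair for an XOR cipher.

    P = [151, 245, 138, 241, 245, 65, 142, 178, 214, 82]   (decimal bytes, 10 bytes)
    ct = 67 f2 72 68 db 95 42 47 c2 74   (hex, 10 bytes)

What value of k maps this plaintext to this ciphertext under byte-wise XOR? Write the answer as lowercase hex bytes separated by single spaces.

Since ct = P ⊕ k, XORing both sides with P gives k = P ⊕ ct.
10010111 XOR 01100111 = 11110000
11110101 XOR 11110010 = 00000111
10001010 XOR 01110010 = 11111000
11110001 XOR 01101000 = 10011001
11110101 XOR 11011011 = 00101110
01000001 XOR 10010101 = 11010100
10001110 XOR 01000010 = 11001100
10110010 XOR 01000111 = 11110101
11010110 XOR 11000010 = 00010100
01010010 XOR 01110100 = 00100110

f0 07 f8 99 2e d4 cc f5 14 26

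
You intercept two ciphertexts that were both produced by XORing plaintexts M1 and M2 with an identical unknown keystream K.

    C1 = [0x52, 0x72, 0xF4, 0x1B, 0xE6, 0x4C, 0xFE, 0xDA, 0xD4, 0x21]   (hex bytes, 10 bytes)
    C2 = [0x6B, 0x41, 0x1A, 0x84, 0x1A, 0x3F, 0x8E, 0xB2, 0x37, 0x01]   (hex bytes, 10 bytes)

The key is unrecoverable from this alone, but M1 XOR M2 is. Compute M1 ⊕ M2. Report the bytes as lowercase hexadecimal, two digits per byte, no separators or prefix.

3933ee9ffc737068e320

C1 ⊕ C2 = (M1 ⊕ K) ⊕ (M2 ⊕ K) = M1 ⊕ M2 — the shared key cancels under XOR.
byte 0: 52 XOR 6b = 39
byte 1: 72 XOR 41 = 33
byte 2: f4 XOR 1a = ee
byte 3: 1b XOR 84 = 9f
byte 4: e6 XOR 1a = fc
byte 5: 4c XOR 3f = 73
byte 6: fe XOR 8e = 70
byte 7: da XOR b2 = 68
byte 8: d4 XOR 37 = e3
byte 9: 21 XOR 01 = 20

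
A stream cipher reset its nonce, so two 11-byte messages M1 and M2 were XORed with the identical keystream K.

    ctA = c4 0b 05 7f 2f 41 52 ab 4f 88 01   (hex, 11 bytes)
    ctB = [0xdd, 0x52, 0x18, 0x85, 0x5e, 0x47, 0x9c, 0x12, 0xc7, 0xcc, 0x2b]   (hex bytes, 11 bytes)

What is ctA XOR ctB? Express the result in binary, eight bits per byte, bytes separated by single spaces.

ctA ⊕ ctB = (M1 ⊕ K) ⊕ (M2 ⊕ K) = M1 ⊕ M2 — the shared key cancels under XOR.
byte 0: 11000100 ^ 11011101 = 00011001
byte 1: 00001011 ^ 01010010 = 01011001
byte 2: 00000101 ^ 00011000 = 00011101
byte 3: 01111111 ^ 10000101 = 11111010
byte 4: 00101111 ^ 01011110 = 01110001
byte 5: 01000001 ^ 01000111 = 00000110
byte 6: 01010010 ^ 10011100 = 11001110
byte 7: 10101011 ^ 00010010 = 10111001
byte 8: 01001111 ^ 11000111 = 10001000
byte 9: 10001000 ^ 11001100 = 01000100
byte 10: 00000001 ^ 00101011 = 00101010

00011001 01011001 00011101 11111010 01110001 00000110 11001110 10111001 10001000 01000100 00101010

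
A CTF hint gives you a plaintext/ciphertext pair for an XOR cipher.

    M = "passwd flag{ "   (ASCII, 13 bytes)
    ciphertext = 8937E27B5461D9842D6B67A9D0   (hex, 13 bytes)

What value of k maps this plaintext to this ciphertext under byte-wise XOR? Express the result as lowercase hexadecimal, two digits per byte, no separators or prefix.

f95691082305f9e2410a00d2f0

Since ciphertext = M ⊕ k, XORing both sides with M gives k = M ⊕ ciphertext.
byte 0: 70 xor 89 = f9
byte 1: 61 xor 37 = 56
byte 2: 73 xor e2 = 91
byte 3: 73 xor 7b = 08
byte 4: 77 xor 54 = 23
byte 5: 64 xor 61 = 05
byte 6: 20 xor d9 = f9
byte 7: 66 xor 84 = e2
byte 8: 6c xor 2d = 41
byte 9: 61 xor 6b = 0a
byte 10: 67 xor 67 = 00
byte 11: 7b xor a9 = d2
byte 12: 20 xor d0 = f0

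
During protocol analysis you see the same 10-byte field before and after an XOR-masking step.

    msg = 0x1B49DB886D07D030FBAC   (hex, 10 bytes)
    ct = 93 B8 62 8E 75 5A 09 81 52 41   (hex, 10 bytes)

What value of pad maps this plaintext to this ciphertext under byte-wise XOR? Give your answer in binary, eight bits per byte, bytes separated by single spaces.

10001000 11110001 10111001 00000110 00011000 01011101 11011001 10110001 10101001 11101101

Since ct = msg ⊕ pad, XORing both sides with msg gives pad = msg ⊕ ct.
 27 ⊕ 147 = 136
 73 ⊕ 184 = 241
219 ⊕  98 = 185
136 ⊕ 142 =   6
109 ⊕ 117 =  24
  7 ⊕  90 =  93
208 ⊕   9 = 217
 48 ⊕ 129 = 177
251 ⊕  82 = 169
172 ⊕  65 = 237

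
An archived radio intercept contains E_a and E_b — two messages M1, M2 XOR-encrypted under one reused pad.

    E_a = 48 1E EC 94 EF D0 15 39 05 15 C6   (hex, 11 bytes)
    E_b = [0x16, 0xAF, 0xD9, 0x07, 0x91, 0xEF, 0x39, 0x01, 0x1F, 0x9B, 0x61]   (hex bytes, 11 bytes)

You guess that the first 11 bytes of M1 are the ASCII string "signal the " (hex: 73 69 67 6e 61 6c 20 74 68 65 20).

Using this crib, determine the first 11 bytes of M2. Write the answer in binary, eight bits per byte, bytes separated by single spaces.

00101101 11011000 01010010 11111101 00011111 01010011 00001100 01001100 01110010 11101011 10000111

First, E_a ⊕ E_b = (M1 ⊕ K) ⊕ (M2 ⊕ K) = M1 ⊕ M2, so the key drops out. Then M2 = (M1 ⊕ M2) ⊕ M1 over the first 11 bytes.
byte 0: (48 XOR 16) XOR 73 = 5e XOR 73 = 2d
byte 1: (1e XOR af) XOR 69 = b1 XOR 69 = d8
byte 2: (ec XOR d9) XOR 67 = 35 XOR 67 = 52
byte 3: (94 XOR 07) XOR 6e = 93 XOR 6e = fd
byte 4: (ef XOR 91) XOR 61 = 7e XOR 61 = 1f
byte 5: (d0 XOR ef) XOR 6c = 3f XOR 6c = 53
byte 6: (15 XOR 39) XOR 20 = 2c XOR 20 = 0c
byte 7: (39 XOR 01) XOR 74 = 38 XOR 74 = 4c
byte 8: (05 XOR 1f) XOR 68 = 1a XOR 68 = 72
byte 9: (15 XOR 9b) XOR 65 = 8e XOR 65 = eb
byte 10: (c6 XOR 61) XOR 20 = a7 XOR 20 = 87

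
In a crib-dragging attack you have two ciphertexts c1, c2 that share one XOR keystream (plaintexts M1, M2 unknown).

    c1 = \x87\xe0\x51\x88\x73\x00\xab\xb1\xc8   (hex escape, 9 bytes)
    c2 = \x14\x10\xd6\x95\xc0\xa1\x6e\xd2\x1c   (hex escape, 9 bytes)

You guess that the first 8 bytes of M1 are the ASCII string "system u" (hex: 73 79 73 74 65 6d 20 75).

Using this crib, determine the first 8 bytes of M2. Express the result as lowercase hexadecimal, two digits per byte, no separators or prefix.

First, c1 ⊕ c2 = (M1 ⊕ K) ⊕ (M2 ⊕ K) = M1 ⊕ M2, so the key drops out. Then M2 = (M1 ⊕ M2) ⊕ M1 over the first 8 bytes.
byte 0: (87 xor 14) xor 73 = 93 xor 73 = e0
byte 1: (e0 xor 10) xor 79 = f0 xor 79 = 89
byte 2: (51 xor d6) xor 73 = 87 xor 73 = f4
byte 3: (88 xor 95) xor 74 = 1d xor 74 = 69
byte 4: (73 xor c0) xor 65 = b3 xor 65 = d6
byte 5: (00 xor a1) xor 6d = a1 xor 6d = cc
byte 6: (ab xor 6e) xor 20 = c5 xor 20 = e5
byte 7: (b1 xor d2) xor 75 = 63 xor 75 = 16

e089f469d6cce516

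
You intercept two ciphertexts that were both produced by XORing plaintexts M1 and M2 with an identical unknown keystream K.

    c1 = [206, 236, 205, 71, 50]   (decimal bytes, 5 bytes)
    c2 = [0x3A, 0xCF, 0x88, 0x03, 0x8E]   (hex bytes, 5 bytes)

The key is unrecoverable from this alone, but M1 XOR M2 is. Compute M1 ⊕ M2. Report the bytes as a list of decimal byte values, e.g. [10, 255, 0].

[244, 35, 69, 68, 188]

c1 ⊕ c2 = (M1 ⊕ K) ⊕ (M2 ⊕ K) = M1 ⊕ M2 — the shared key cancels under XOR.
byte 0: ce XOR 3a = f4
byte 1: ec XOR cf = 23
byte 2: cd XOR 88 = 45
byte 3: 47 XOR 03 = 44
byte 4: 32 XOR 8e = bc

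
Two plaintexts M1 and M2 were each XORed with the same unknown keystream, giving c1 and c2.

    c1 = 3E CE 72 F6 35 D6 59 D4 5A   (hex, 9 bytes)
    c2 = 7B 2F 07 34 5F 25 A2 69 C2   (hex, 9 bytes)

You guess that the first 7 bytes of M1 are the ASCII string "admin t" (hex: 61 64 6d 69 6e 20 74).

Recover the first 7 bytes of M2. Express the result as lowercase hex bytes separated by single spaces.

24 85 18 ab 04 d3 8f

First, c1 ⊕ c2 = (M1 ⊕ K) ⊕ (M2 ⊕ K) = M1 ⊕ M2, so the key drops out. Then M2 = (M1 ⊕ M2) ⊕ M1 over the first 7 bytes.
byte 0: (3e XOR 7b) XOR 61 = 45 XOR 61 = 24
byte 1: (ce XOR 2f) XOR 64 = e1 XOR 64 = 85
byte 2: (72 XOR 07) XOR 6d = 75 XOR 6d = 18
byte 3: (f6 XOR 34) XOR 69 = c2 XOR 69 = ab
byte 4: (35 XOR 5f) XOR 6e = 6a XOR 6e = 04
byte 5: (d6 XOR 25) XOR 20 = f3 XOR 20 = d3
byte 6: (59 XOR a2) XOR 74 = fb XOR 74 = 8f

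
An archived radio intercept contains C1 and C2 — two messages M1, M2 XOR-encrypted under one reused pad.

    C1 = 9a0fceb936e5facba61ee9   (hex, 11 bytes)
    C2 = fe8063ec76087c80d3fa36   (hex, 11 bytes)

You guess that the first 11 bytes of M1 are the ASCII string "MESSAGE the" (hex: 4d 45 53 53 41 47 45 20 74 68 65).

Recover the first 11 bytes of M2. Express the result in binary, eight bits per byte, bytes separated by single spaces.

First, C1 ⊕ C2 = (M1 ⊕ K) ⊕ (M2 ⊕ K) = M1 ⊕ M2, so the key drops out. Then M2 = (M1 ⊕ M2) ⊕ M1 over the first 11 bytes.
byte 0: (9a ^ fe) ^ 4d = 64 ^ 4d = 29
byte 1: (0f ^ 80) ^ 45 = 8f ^ 45 = ca
byte 2: (ce ^ 63) ^ 53 = ad ^ 53 = fe
byte 3: (b9 ^ ec) ^ 53 = 55 ^ 53 = 06
byte 4: (36 ^ 76) ^ 41 = 40 ^ 41 = 01
byte 5: (e5 ^ 08) ^ 47 = ed ^ 47 = aa
byte 6: (fa ^ 7c) ^ 45 = 86 ^ 45 = c3
byte 7: (cb ^ 80) ^ 20 = 4b ^ 20 = 6b
byte 8: (a6 ^ d3) ^ 74 = 75 ^ 74 = 01
byte 9: (1e ^ fa) ^ 68 = e4 ^ 68 = 8c
byte 10: (e9 ^ 36) ^ 65 = df ^ 65 = ba

00101001 11001010 11111110 00000110 00000001 10101010 11000011 01101011 00000001 10001100 10111010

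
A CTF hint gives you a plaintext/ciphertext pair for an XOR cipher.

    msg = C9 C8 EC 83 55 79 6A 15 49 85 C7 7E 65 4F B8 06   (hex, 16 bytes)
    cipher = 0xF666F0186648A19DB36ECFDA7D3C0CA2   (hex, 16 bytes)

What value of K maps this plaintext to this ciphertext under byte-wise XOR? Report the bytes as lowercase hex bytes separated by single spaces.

Since cipher = msg ⊕ K, XORing both sides with msg gives K = msg ⊕ cipher.
c9 xor f6 = 3f
c8 xor 66 = ae
ec xor f0 = 1c
83 xor 18 = 9b
55 xor 66 = 33
79 xor 48 = 31
6a xor a1 = cb
15 xor 9d = 88
49 xor b3 = fa
85 xor 6e = eb
c7 xor cf = 08
7e xor da = a4
65 xor 7d = 18
4f xor 3c = 73
b8 xor 0c = b4
06 xor a2 = a4

3f ae 1c 9b 33 31 cb 88 fa eb 08 a4 18 73 b4 a4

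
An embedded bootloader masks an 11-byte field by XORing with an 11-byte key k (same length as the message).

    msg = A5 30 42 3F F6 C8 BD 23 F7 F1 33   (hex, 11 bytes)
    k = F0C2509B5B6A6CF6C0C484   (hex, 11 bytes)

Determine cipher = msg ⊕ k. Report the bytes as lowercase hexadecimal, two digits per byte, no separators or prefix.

byte 0: 10100101 xor 11110000 = 01010101
byte 1: 00110000 xor 11000010 = 11110010
byte 2: 01000010 xor 01010000 = 00010010
byte 3: 00111111 xor 10011011 = 10100100
byte 4: 11110110 xor 01011011 = 10101101
byte 5: 11001000 xor 01101010 = 10100010
byte 6: 10111101 xor 01101100 = 11010001
byte 7: 00100011 xor 11110110 = 11010101
byte 8: 11110111 xor 11000000 = 00110111
byte 9: 11110001 xor 11000100 = 00110101
byte 10: 00110011 xor 10000100 = 10110111

55f212a4ada2d1d53735b7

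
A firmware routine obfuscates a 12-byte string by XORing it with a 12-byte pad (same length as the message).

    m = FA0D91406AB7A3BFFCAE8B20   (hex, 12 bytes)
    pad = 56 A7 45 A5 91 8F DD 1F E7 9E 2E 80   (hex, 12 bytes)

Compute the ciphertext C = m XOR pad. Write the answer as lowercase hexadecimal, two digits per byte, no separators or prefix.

acaad4e5fb387ea01b30a5a0

fa xor 56 = ac
0d xor a7 = aa
91 xor 45 = d4
40 xor a5 = e5
6a xor 91 = fb
b7 xor 8f = 38
a3 xor dd = 7e
bf xor 1f = a0
fc xor e7 = 1b
ae xor 9e = 30
8b xor 2e = a5
20 xor 80 = a0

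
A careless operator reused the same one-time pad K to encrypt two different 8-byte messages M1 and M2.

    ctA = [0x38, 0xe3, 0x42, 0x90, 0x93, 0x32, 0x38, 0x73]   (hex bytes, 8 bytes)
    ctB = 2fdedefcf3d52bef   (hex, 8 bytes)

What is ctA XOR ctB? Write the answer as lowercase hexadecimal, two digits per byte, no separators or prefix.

ctA ⊕ ctB = (M1 ⊕ K) ⊕ (M2 ⊕ K) = M1 ⊕ M2 — the shared key cancels under XOR.
byte 0: 38 ⊕ 2f = 17
byte 1: e3 ⊕ de = 3d
byte 2: 42 ⊕ de = 9c
byte 3: 90 ⊕ fc = 6c
byte 4: 93 ⊕ f3 = 60
byte 5: 32 ⊕ d5 = e7
byte 6: 38 ⊕ 2b = 13
byte 7: 73 ⊕ ef = 9c

173d9c6c60e7139c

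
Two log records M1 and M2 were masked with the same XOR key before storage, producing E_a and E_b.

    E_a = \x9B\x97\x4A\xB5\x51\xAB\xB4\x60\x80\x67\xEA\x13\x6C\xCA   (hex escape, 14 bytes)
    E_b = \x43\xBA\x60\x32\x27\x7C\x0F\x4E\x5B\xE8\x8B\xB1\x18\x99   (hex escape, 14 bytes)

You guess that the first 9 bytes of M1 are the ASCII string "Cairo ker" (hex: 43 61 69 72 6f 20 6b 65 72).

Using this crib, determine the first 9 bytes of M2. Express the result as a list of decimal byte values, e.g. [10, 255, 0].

[155, 76, 67, 245, 25, 247, 208, 75, 169]

First, E_a ⊕ E_b = (M1 ⊕ K) ⊕ (M2 ⊕ K) = M1 ⊕ M2, so the key drops out. Then M2 = (M1 ⊕ M2) ⊕ M1 over the first 9 bytes.
byte 0: (9b ⊕ 43) ⊕ 43 = d8 ⊕ 43 = 9b
byte 1: (97 ⊕ ba) ⊕ 61 = 2d ⊕ 61 = 4c
byte 2: (4a ⊕ 60) ⊕ 69 = 2a ⊕ 69 = 43
byte 3: (b5 ⊕ 32) ⊕ 72 = 87 ⊕ 72 = f5
byte 4: (51 ⊕ 27) ⊕ 6f = 76 ⊕ 6f = 19
byte 5: (ab ⊕ 7c) ⊕ 20 = d7 ⊕ 20 = f7
byte 6: (b4 ⊕ 0f) ⊕ 6b = bb ⊕ 6b = d0
byte 7: (60 ⊕ 4e) ⊕ 65 = 2e ⊕ 65 = 4b
byte 8: (80 ⊕ 5b) ⊕ 72 = db ⊕ 72 = a9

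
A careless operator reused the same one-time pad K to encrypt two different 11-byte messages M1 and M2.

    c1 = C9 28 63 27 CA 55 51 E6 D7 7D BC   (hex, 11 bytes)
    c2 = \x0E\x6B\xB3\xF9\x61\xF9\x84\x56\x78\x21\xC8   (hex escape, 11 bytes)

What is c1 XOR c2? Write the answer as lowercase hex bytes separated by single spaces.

c7 43 d0 de ab ac d5 b0 af 5c 74

c1 ⊕ c2 = (M1 ⊕ K) ⊕ (M2 ⊕ K) = M1 ⊕ M2 — the shared key cancels under XOR.
11001001 ^ 00001110 = 11000111
00101000 ^ 01101011 = 01000011
01100011 ^ 10110011 = 11010000
00100111 ^ 11111001 = 11011110
11001010 ^ 01100001 = 10101011
01010101 ^ 11111001 = 10101100
01010001 ^ 10000100 = 11010101
11100110 ^ 01010110 = 10110000
11010111 ^ 01111000 = 10101111
01111101 ^ 00100001 = 01011100
10111100 ^ 11001000 = 01110100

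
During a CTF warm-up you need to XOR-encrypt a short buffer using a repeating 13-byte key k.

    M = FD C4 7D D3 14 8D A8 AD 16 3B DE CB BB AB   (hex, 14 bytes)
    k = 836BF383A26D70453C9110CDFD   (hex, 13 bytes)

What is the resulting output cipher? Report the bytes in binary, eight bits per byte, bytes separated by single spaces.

01111110 10101111 10001110 01010000 10110110 11100000 11011000 11101000 00101010 10101010 11001110 00000110 01000110 00101000

The 13-byte key repeats, so the effective keystream is 83 6b f3 83 a2 6d 70 45 3c 91 10 cd fd 83.
byte 0: fd ^ 83 = 7e
byte 1: c4 ^ 6b = af
byte 2: 7d ^ f3 = 8e
byte 3: d3 ^ 83 = 50
byte 4: 14 ^ a2 = b6
byte 5: 8d ^ 6d = e0
byte 6: a8 ^ 70 = d8
byte 7: ad ^ 45 = e8
byte 8: 16 ^ 3c = 2a
byte 9: 3b ^ 91 = aa
byte 10: de ^ 10 = ce
byte 11: cb ^ cd = 06
byte 12: bb ^ fd = 46
byte 13: ab ^ 83 = 28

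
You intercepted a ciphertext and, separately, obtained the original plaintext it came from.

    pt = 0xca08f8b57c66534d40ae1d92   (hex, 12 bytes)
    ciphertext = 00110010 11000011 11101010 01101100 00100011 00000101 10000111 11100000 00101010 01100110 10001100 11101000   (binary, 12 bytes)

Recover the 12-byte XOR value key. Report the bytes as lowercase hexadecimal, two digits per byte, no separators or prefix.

Since ciphertext = pt ⊕ key, XORing both sides with pt gives key = pt ⊕ ciphertext.
ca ^ 32 = f8
08 ^ c3 = cb
f8 ^ ea = 12
b5 ^ 6c = d9
7c ^ 23 = 5f
66 ^ 05 = 63
53 ^ 87 = d4
4d ^ e0 = ad
40 ^ 2a = 6a
ae ^ 66 = c8
1d ^ 8c = 91
92 ^ e8 = 7a

f8cb12d95f63d4ad6ac8917a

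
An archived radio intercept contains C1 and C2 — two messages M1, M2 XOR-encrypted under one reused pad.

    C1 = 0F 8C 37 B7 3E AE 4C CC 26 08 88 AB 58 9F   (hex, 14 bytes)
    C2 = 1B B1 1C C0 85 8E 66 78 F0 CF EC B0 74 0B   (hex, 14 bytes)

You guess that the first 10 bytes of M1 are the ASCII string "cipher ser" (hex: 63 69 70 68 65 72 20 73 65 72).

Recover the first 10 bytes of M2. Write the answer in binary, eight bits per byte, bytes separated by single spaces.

01110111 01010100 01011011 00011111 11011110 01010010 00001010 11000111 10110011 10110101

First, C1 ⊕ C2 = (M1 ⊕ K) ⊕ (M2 ⊕ K) = M1 ⊕ M2, so the key drops out. Then M2 = (M1 ⊕ M2) ⊕ M1 over the first 10 bytes.
byte 0: (0f ⊕ 1b) ⊕ 63 = 14 ⊕ 63 = 77
byte 1: (8c ⊕ b1) ⊕ 69 = 3d ⊕ 69 = 54
byte 2: (37 ⊕ 1c) ⊕ 70 = 2b ⊕ 70 = 5b
byte 3: (b7 ⊕ c0) ⊕ 68 = 77 ⊕ 68 = 1f
byte 4: (3e ⊕ 85) ⊕ 65 = bb ⊕ 65 = de
byte 5: (ae ⊕ 8e) ⊕ 72 = 20 ⊕ 72 = 52
byte 6: (4c ⊕ 66) ⊕ 20 = 2a ⊕ 20 = 0a
byte 7: (cc ⊕ 78) ⊕ 73 = b4 ⊕ 73 = c7
byte 8: (26 ⊕ f0) ⊕ 65 = d6 ⊕ 65 = b3
byte 9: (08 ⊕ cf) ⊕ 72 = c7 ⊕ 72 = b5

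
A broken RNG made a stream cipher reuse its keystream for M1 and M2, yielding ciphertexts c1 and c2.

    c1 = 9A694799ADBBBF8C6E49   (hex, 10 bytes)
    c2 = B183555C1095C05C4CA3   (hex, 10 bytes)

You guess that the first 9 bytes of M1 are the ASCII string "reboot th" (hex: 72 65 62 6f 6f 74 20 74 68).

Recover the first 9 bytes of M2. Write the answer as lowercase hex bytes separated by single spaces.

59 8f 70 aa d2 5a 5f a4 4a

First, c1 ⊕ c2 = (M1 ⊕ K) ⊕ (M2 ⊕ K) = M1 ⊕ M2, so the key drops out. Then M2 = (M1 ⊕ M2) ⊕ M1 over the first 9 bytes.
byte 0: (9a XOR b1) XOR 72 = 2b XOR 72 = 59
byte 1: (69 XOR 83) XOR 65 = ea XOR 65 = 8f
byte 2: (47 XOR 55) XOR 62 = 12 XOR 62 = 70
byte 3: (99 XOR 5c) XOR 6f = c5 XOR 6f = aa
byte 4: (ad XOR 10) XOR 6f = bd XOR 6f = d2
byte 5: (bb XOR 95) XOR 74 = 2e XOR 74 = 5a
byte 6: (bf XOR c0) XOR 20 = 7f XOR 20 = 5f
byte 7: (8c XOR 5c) XOR 74 = d0 XOR 74 = a4
byte 8: (6e XOR 4c) XOR 68 = 22 XOR 68 = 4a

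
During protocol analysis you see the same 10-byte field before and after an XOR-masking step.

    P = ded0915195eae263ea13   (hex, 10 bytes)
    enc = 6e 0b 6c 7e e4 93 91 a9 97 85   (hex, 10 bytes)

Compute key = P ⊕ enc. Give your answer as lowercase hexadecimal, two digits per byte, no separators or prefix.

Since enc = P ⊕ key, XORing both sides with P gives key = P ⊕ enc.
11011110 XOR 01101110 = 10110000
11010000 XOR 00001011 = 11011011
10010001 XOR 01101100 = 11111101
01010001 XOR 01111110 = 00101111
10010101 XOR 11100100 = 01110001
11101010 XOR 10010011 = 01111001
11100010 XOR 10010001 = 01110011
01100011 XOR 10101001 = 11001010
11101010 XOR 10010111 = 01111101
00010011 XOR 10000101 = 10010110

b0dbfd2f717973ca7d96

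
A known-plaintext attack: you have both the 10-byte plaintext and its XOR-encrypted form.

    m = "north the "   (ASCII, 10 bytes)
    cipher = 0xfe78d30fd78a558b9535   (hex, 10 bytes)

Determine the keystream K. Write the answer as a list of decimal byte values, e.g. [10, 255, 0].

[144, 23, 161, 123, 191, 170, 33, 227, 240, 21]

Since cipher = m ⊕ K, XORing both sides with m gives K = m ⊕ cipher.
byte 0: 6e ⊕ fe = 90
byte 1: 6f ⊕ 78 = 17
byte 2: 72 ⊕ d3 = a1
byte 3: 74 ⊕ 0f = 7b
byte 4: 68 ⊕ d7 = bf
byte 5: 20 ⊕ 8a = aa
byte 6: 74 ⊕ 55 = 21
byte 7: 68 ⊕ 8b = e3
byte 8: 65 ⊕ 95 = f0
byte 9: 20 ⊕ 35 = 15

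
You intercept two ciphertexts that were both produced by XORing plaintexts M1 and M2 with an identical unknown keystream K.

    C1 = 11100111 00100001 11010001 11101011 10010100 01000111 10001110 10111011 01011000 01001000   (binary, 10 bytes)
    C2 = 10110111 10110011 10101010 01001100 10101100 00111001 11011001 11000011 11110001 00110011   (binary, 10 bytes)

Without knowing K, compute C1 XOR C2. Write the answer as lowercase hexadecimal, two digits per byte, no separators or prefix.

C1 ⊕ C2 = (M1 ⊕ K) ⊕ (M2 ⊕ K) = M1 ⊕ M2 — the shared key cancels under XOR.
byte 0: 11100111 XOR 10110111 = 01010000
byte 1: 00100001 XOR 10110011 = 10010010
byte 2: 11010001 XOR 10101010 = 01111011
byte 3: 11101011 XOR 01001100 = 10100111
byte 4: 10010100 XOR 10101100 = 00111000
byte 5: 01000111 XOR 00111001 = 01111110
byte 6: 10001110 XOR 11011001 = 01010111
byte 7: 10111011 XOR 11000011 = 01111000
byte 8: 01011000 XOR 11110001 = 10101001
byte 9: 01001000 XOR 00110011 = 01111011

50927ba7387e5778a97b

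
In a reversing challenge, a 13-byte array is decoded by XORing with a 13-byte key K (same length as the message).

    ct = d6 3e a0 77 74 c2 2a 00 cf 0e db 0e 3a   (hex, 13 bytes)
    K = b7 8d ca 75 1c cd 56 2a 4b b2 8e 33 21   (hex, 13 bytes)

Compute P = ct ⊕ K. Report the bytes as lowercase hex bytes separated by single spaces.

61 b3 6a 02 68 0f 7c 2a 84 bc 55 3d 1b

XOR is its own inverse, so applying the key byte-wise gives the result directly.
d6 ⊕ b7 = 61
3e ⊕ 8d = b3
a0 ⊕ ca = 6a
77 ⊕ 75 = 02
74 ⊕ 1c = 68
c2 ⊕ cd = 0f
2a ⊕ 56 = 7c
00 ⊕ 2a = 2a
cf ⊕ 4b = 84
0e ⊕ b2 = bc
db ⊕ 8e = 55
0e ⊕ 33 = 3d
3a ⊕ 21 = 1b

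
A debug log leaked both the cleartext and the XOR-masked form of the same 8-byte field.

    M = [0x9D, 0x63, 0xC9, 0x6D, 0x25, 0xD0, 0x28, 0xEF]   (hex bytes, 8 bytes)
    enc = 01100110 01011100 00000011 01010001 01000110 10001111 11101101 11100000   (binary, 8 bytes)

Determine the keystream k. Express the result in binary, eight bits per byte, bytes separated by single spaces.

11111011 00111111 11001010 00111100 01100011 01011111 11000101 00001111

Since enc = M ⊕ k, XORing both sides with M gives k = M ⊕ enc.
byte 0: 9d xor 66 = fb
byte 1: 63 xor 5c = 3f
byte 2: c9 xor 03 = ca
byte 3: 6d xor 51 = 3c
byte 4: 25 xor 46 = 63
byte 5: d0 xor 8f = 5f
byte 6: 28 xor ed = c5
byte 7: ef xor e0 = 0f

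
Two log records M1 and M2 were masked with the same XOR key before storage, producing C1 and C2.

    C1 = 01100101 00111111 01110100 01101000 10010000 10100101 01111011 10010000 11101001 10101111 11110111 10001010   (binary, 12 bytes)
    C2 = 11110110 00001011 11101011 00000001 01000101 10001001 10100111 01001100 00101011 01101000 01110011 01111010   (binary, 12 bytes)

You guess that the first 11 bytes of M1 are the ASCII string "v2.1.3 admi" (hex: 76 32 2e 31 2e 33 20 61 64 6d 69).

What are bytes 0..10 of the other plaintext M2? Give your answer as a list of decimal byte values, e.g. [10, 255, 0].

[229, 6, 177, 88, 251, 31, 252, 189, 166, 170, 237]

First, C1 ⊕ C2 = (M1 ⊕ K) ⊕ (M2 ⊕ K) = M1 ⊕ M2, so the key drops out. Then M2 = (M1 ⊕ M2) ⊕ M1 over the first 11 bytes.
byte 0: (65 xor f6) xor 76 = 93 xor 76 = e5
byte 1: (3f xor 0b) xor 32 = 34 xor 32 = 06
byte 2: (74 xor eb) xor 2e = 9f xor 2e = b1
byte 3: (68 xor 01) xor 31 = 69 xor 31 = 58
byte 4: (90 xor 45) xor 2e = d5 xor 2e = fb
byte 5: (a5 xor 89) xor 33 = 2c xor 33 = 1f
byte 6: (7b xor a7) xor 20 = dc xor 20 = fc
byte 7: (90 xor 4c) xor 61 = dc xor 61 = bd
byte 8: (e9 xor 2b) xor 64 = c2 xor 64 = a6
byte 9: (af xor 68) xor 6d = c7 xor 6d = aa
byte 10: (f7 xor 73) xor 69 = 84 xor 69 = ed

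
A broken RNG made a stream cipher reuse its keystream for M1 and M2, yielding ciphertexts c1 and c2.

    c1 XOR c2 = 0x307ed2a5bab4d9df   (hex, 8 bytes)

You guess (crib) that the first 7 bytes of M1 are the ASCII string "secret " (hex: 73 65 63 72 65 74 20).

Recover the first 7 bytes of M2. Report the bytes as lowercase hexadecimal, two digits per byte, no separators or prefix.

Since c1 ⊕ c2 = M1 ⊕ M2, XORing with the guessed M1 bytes yields the corresponding M2 bytes: M2 = (c1 ⊕ c2) ⊕ M1.
30 ^ 73 = 43
7e ^ 65 = 1b
d2 ^ 63 = b1
a5 ^ 72 = d7
ba ^ 65 = df
b4 ^ 74 = c0
d9 ^ 20 = f9

431bb1d7dfc0f9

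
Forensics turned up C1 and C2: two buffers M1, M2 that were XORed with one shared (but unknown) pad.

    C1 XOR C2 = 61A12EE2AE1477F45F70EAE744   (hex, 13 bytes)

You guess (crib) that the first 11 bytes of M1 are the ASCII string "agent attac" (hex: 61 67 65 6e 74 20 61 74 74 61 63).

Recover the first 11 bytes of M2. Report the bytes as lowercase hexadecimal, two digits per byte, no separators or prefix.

00c64b8cda3416802b1189

Since C1 ⊕ C2 = M1 ⊕ M2, XORing with the guessed M1 bytes yields the corresponding M2 bytes: M2 = (C1 ⊕ C2) ⊕ M1.
byte 0:  97 xor  97 =   0
byte 1: 161 xor 103 = 198
byte 2:  46 xor 101 =  75
byte 3: 226 xor 110 = 140
byte 4: 174 xor 116 = 218
byte 5:  20 xor  32 =  52
byte 6: 119 xor  97 =  22
byte 7: 244 xor 116 = 128
byte 8:  95 xor 116 =  43
byte 9: 112 xor  97 =  17
byte 10: 234 xor  99 = 137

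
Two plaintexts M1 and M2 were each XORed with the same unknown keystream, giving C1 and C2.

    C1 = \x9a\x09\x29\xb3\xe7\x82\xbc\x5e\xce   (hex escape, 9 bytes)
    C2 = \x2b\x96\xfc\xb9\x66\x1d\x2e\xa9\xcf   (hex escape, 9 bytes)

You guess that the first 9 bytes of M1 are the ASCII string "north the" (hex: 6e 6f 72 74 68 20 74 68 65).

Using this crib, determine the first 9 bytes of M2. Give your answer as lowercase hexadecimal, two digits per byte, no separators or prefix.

dff0a77ee9bfe69f64

First, C1 ⊕ C2 = (M1 ⊕ K) ⊕ (M2 ⊕ K) = M1 ⊕ M2, so the key drops out. Then M2 = (M1 ⊕ M2) ⊕ M1 over the first 9 bytes.
byte 0: (9a ⊕ 2b) ⊕ 6e = b1 ⊕ 6e = df
byte 1: (09 ⊕ 96) ⊕ 6f = 9f ⊕ 6f = f0
byte 2: (29 ⊕ fc) ⊕ 72 = d5 ⊕ 72 = a7
byte 3: (b3 ⊕ b9) ⊕ 74 = 0a ⊕ 74 = 7e
byte 4: (e7 ⊕ 66) ⊕ 68 = 81 ⊕ 68 = e9
byte 5: (82 ⊕ 1d) ⊕ 20 = 9f ⊕ 20 = bf
byte 6: (bc ⊕ 2e) ⊕ 74 = 92 ⊕ 74 = e6
byte 7: (5e ⊕ a9) ⊕ 68 = f7 ⊕ 68 = 9f
byte 8: (ce ⊕ cf) ⊕ 65 = 01 ⊕ 65 = 64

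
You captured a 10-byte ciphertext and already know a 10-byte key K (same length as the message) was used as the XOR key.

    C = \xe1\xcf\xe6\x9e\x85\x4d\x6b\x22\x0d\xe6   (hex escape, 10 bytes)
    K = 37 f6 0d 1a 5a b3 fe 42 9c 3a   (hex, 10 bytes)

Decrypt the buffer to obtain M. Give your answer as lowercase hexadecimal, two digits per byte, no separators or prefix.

XOR is its own inverse, so applying the key byte-wise gives the result directly.
225 XOR  55 = 214
207 XOR 246 =  57
230 XOR  13 = 235
158 XOR  26 = 132
133 XOR  90 = 223
 77 XOR 179 = 254
107 XOR 254 = 149
 34 XOR  66 =  96
 13 XOR 156 = 145
230 XOR  58 = 220

d639eb84dffe956091dc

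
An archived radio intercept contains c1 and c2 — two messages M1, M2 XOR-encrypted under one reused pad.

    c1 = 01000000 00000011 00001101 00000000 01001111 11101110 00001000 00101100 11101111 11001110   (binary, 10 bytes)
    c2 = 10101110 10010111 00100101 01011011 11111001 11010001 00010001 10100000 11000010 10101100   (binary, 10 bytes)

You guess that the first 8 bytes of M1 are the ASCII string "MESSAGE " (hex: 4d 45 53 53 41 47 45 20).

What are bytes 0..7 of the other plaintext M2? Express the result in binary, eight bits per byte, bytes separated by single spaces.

10100011 11010001 01111011 00001000 11110111 01111000 01011100 10101100

First, c1 ⊕ c2 = (M1 ⊕ K) ⊕ (M2 ⊕ K) = M1 ⊕ M2, so the key drops out. Then M2 = (M1 ⊕ M2) ⊕ M1 over the first 8 bytes.
byte 0: (40 XOR ae) XOR 4d = ee XOR 4d = a3
byte 1: (03 XOR 97) XOR 45 = 94 XOR 45 = d1
byte 2: (0d XOR 25) XOR 53 = 28 XOR 53 = 7b
byte 3: (00 XOR 5b) XOR 53 = 5b XOR 53 = 08
byte 4: (4f XOR f9) XOR 41 = b6 XOR 41 = f7
byte 5: (ee XOR d1) XOR 47 = 3f XOR 47 = 78
byte 6: (08 XOR 11) XOR 45 = 19 XOR 45 = 5c
byte 7: (2c XOR a0) XOR 20 = 8c XOR 20 = ac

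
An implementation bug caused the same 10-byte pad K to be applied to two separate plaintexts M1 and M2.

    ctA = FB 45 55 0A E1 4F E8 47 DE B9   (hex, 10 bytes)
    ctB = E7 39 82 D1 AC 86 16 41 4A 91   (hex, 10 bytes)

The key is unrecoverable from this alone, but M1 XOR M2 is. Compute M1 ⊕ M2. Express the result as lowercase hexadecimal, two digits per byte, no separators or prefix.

1c7cd7db4dc9fe069428

ctA ⊕ ctB = (M1 ⊕ K) ⊕ (M2 ⊕ K) = M1 ⊕ M2 — the shared key cancels under XOR.
fb ⊕ e7 = 1c
45 ⊕ 39 = 7c
55 ⊕ 82 = d7
0a ⊕ d1 = db
e1 ⊕ ac = 4d
4f ⊕ 86 = c9
e8 ⊕ 16 = fe
47 ⊕ 41 = 06
de ⊕ 4a = 94
b9 ⊕ 91 = 28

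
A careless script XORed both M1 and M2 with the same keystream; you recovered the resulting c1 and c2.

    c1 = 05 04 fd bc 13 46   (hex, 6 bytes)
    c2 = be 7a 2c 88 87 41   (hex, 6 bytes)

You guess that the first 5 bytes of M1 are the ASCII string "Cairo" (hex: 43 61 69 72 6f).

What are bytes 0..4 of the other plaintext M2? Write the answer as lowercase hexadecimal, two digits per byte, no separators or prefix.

First, c1 ⊕ c2 = (M1 ⊕ K) ⊕ (M2 ⊕ K) = M1 ⊕ M2, so the key drops out. Then M2 = (M1 ⊕ M2) ⊕ M1 over the first 5 bytes.
byte 0: (05 XOR be) XOR 43 = bb XOR 43 = f8
byte 1: (04 XOR 7a) XOR 61 = 7e XOR 61 = 1f
byte 2: (fd XOR 2c) XOR 69 = d1 XOR 69 = b8
byte 3: (bc XOR 88) XOR 72 = 34 XOR 72 = 46
byte 4: (13 XOR 87) XOR 6f = 94 XOR 6f = fb

f81fb846fb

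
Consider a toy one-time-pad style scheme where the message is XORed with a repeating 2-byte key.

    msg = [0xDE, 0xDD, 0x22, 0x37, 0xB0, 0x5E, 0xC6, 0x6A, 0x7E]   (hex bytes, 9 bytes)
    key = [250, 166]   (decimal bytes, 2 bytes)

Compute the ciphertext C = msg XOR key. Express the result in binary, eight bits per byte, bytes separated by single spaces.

The 2-byte key repeats, so the effective keystream is fa a6 fa a6 fa a6 fa a6 fa.
byte 0: de ^ fa = 24
byte 1: dd ^ a6 = 7b
byte 2: 22 ^ fa = d8
byte 3: 37 ^ a6 = 91
byte 4: b0 ^ fa = 4a
byte 5: 5e ^ a6 = f8
byte 6: c6 ^ fa = 3c
byte 7: 6a ^ a6 = cc
byte 8: 7e ^ fa = 84

00100100 01111011 11011000 10010001 01001010 11111000 00111100 11001100 10000100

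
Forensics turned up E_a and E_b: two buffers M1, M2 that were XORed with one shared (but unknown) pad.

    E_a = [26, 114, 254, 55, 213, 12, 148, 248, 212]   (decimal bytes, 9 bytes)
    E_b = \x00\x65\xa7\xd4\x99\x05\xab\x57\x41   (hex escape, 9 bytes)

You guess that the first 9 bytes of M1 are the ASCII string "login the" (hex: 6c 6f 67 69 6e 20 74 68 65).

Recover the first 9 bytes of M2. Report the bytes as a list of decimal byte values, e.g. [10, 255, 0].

[118, 120, 62, 138, 34, 41, 75, 199, 240]

First, E_a ⊕ E_b = (M1 ⊕ K) ⊕ (M2 ⊕ K) = M1 ⊕ M2, so the key drops out. Then M2 = (M1 ⊕ M2) ⊕ M1 over the first 9 bytes.
byte 0: (1a XOR 00) XOR 6c = 1a XOR 6c = 76
byte 1: (72 XOR 65) XOR 6f = 17 XOR 6f = 78
byte 2: (fe XOR a7) XOR 67 = 59 XOR 67 = 3e
byte 3: (37 XOR d4) XOR 69 = e3 XOR 69 = 8a
byte 4: (d5 XOR 99) XOR 6e = 4c XOR 6e = 22
byte 5: (0c XOR 05) XOR 20 = 09 XOR 20 = 29
byte 6: (94 XOR ab) XOR 74 = 3f XOR 74 = 4b
byte 7: (f8 XOR 57) XOR 68 = af XOR 68 = c7
byte 8: (d4 XOR 41) XOR 65 = 95 XOR 65 = f0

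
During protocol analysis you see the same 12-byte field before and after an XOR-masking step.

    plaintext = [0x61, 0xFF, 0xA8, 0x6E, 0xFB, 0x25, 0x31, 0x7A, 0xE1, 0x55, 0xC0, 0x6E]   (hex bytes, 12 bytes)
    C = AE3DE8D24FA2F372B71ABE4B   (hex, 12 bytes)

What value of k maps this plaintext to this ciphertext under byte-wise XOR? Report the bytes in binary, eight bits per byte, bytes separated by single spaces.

11001111 11000010 01000000 10111100 10110100 10000111 11000010 00001000 01010110 01001111 01111110 00100101

Since C = plaintext ⊕ k, XORing both sides with plaintext gives k = plaintext ⊕ C.
61 ^ ae = cf
ff ^ 3d = c2
a8 ^ e8 = 40
6e ^ d2 = bc
fb ^ 4f = b4
25 ^ a2 = 87
31 ^ f3 = c2
7a ^ 72 = 08
e1 ^ b7 = 56
55 ^ 1a = 4f
c0 ^ be = 7e
6e ^ 4b = 25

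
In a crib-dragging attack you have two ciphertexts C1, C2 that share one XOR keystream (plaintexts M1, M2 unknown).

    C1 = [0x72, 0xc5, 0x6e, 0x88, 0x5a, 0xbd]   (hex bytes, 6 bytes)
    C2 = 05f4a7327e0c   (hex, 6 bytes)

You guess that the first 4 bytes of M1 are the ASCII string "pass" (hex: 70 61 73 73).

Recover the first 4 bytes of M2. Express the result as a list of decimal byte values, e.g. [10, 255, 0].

First, C1 ⊕ C2 = (M1 ⊕ K) ⊕ (M2 ⊕ K) = M1 ⊕ M2, so the key drops out. Then M2 = (M1 ⊕ M2) ⊕ M1 over the first 4 bytes.
byte 0: (72 ⊕ 05) ⊕ 70 = 77 ⊕ 70 = 07
byte 1: (c5 ⊕ f4) ⊕ 61 = 31 ⊕ 61 = 50
byte 2: (6e ⊕ a7) ⊕ 73 = c9 ⊕ 73 = ba
byte 3: (88 ⊕ 32) ⊕ 73 = ba ⊕ 73 = c9

[7, 80, 186, 201]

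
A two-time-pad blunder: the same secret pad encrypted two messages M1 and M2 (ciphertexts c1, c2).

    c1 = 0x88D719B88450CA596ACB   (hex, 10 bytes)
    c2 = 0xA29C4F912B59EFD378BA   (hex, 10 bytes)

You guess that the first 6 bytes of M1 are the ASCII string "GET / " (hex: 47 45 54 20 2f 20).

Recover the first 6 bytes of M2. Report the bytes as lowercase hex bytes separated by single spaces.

First, c1 ⊕ c2 = (M1 ⊕ K) ⊕ (M2 ⊕ K) = M1 ⊕ M2, so the key drops out. Then M2 = (M1 ⊕ M2) ⊕ M1 over the first 6 bytes.
byte 0: (88 ⊕ a2) ⊕ 47 = 2a ⊕ 47 = 6d
byte 1: (d7 ⊕ 9c) ⊕ 45 = 4b ⊕ 45 = 0e
byte 2: (19 ⊕ 4f) ⊕ 54 = 56 ⊕ 54 = 02
byte 3: (b8 ⊕ 91) ⊕ 20 = 29 ⊕ 20 = 09
byte 4: (84 ⊕ 2b) ⊕ 2f = af ⊕ 2f = 80
byte 5: (50 ⊕ 59) ⊕ 20 = 09 ⊕ 20 = 29

6d 0e 02 09 80 29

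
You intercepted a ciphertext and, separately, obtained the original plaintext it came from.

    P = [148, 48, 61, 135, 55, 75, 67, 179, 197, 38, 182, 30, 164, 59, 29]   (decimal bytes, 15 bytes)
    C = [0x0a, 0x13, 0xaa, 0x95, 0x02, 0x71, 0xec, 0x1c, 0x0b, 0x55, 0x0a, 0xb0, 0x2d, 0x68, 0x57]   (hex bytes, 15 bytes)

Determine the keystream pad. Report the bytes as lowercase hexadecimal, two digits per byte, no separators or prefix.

9e239712353aafafce73bcae89534a

Since C = P ⊕ pad, XORing both sides with P gives pad = P ⊕ C.
byte 0: 94 ⊕ 0a = 9e
byte 1: 30 ⊕ 13 = 23
byte 2: 3d ⊕ aa = 97
byte 3: 87 ⊕ 95 = 12
byte 4: 37 ⊕ 02 = 35
byte 5: 4b ⊕ 71 = 3a
byte 6: 43 ⊕ ec = af
byte 7: b3 ⊕ 1c = af
byte 8: c5 ⊕ 0b = ce
byte 9: 26 ⊕ 55 = 73
byte 10: b6 ⊕ 0a = bc
byte 11: 1e ⊕ b0 = ae
byte 12: a4 ⊕ 2d = 89
byte 13: 3b ⊕ 68 = 53
byte 14: 1d ⊕ 57 = 4a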